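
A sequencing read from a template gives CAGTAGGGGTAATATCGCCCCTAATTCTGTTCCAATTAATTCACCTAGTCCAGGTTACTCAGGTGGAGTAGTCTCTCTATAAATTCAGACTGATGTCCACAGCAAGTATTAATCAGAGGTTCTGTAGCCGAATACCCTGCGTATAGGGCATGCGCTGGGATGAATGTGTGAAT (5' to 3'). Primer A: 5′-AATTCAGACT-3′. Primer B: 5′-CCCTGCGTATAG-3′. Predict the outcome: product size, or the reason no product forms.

Primer A (AATTCAGACT) matches the top strand at positions 82–91 (3' end points downstream).
Primer B (CCCTGCGTATAG) also matches the top strand directly, at positions 135–146 — its reverse complement CTATACGCAGGG is not present.
Both primers anneal to the bottom strand with 3' ends pointing the same way, so neither can prime synthesis back toward the other.

No product — both primers anneal to the same strand and extend in the same direction.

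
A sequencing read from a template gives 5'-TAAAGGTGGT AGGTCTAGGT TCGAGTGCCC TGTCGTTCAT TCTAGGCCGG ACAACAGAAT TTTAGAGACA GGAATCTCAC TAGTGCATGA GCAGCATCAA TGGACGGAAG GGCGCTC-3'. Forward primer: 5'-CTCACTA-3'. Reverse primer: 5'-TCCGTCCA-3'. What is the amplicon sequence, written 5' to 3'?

Scanning the template, CTCACTA occurs at positions 76–82; this primer anneals to the bottom strand there with its 3' end pointing downstream.
Taking the reverse complement of TCCGTCCA gives TGGACGGA, found at positions 101–108 on the template; the primer anneals here to the top strand with its 3' end pointing upstream.
The product is the template from position 76 through 108 (33 bp).

5'-CTCACTAGTGCATGAGCAGCATCAATGGACGGA-3'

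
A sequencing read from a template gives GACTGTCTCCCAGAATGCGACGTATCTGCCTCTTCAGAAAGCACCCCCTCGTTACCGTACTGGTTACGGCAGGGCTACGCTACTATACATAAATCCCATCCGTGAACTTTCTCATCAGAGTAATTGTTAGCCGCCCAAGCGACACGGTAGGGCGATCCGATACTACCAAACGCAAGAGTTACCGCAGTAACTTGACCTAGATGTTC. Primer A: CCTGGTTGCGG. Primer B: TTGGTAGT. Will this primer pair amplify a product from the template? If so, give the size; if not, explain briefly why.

No product — primer A has no binding site in the template.

Primer A (CCTGGTTGCGG) does not match the top strand, and its reverse complement CCGCAACCAGG does not match either.
With no annealing site for primer A, no amplification occurs.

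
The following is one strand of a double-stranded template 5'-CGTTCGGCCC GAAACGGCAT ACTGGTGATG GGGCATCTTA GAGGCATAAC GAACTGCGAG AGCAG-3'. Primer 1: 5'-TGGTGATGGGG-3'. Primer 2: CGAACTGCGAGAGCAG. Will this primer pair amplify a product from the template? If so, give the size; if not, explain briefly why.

No product — both primers anneal to the same strand and extend in the same direction.

Primer 1 (TGGTGATGGGG) matches the top strand at positions 23–33 (3' end points downstream).
Primer 2 (CGAACTGCGAGAGCAG) also matches the top strand directly, at positions 50–65 — its reverse complement CTGCTCTCGCAGTTCG is not present.
Both primers anneal to the bottom strand with 3' ends pointing the same way, so neither can prime synthesis back toward the other.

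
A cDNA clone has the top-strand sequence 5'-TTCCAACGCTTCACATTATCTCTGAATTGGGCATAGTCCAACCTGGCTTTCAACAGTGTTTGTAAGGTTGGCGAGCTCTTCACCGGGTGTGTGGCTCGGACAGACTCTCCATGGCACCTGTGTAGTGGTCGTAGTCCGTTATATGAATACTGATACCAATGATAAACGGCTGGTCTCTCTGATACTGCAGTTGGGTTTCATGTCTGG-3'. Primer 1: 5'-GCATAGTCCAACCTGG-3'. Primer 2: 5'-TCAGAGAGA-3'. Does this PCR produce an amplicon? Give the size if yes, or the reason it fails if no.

Primer 1 (GCATAGTCCAACCTGG) matches the top strand at positions 31–46; it acts as a forward primer.
Primer 2's reverse complement is TCTCTCTGA, matching the top strand at positions 174–182; it acts as a reverse primer.
The 3' ends face each other across positions 31–182, giving a 152 bp product.

Yes — a 152 bp product.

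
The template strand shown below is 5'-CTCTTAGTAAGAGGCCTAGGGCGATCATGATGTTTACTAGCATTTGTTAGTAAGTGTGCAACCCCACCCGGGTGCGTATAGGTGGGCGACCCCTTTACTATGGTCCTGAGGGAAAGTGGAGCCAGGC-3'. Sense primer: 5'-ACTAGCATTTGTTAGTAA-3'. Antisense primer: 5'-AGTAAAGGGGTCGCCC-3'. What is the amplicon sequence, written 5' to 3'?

Scanning the template, ACTAGCATTTGTTAGTAA occurs at positions 36–53; this primer anneals to the bottom strand there with its 3' end pointing downstream.
Taking the reverse complement of AGTAAAGGGGTCGCCC gives GGGCGACCCCTTTACT, found at positions 84–99 on the template; the primer anneals here to the top strand with its 3' end pointing upstream.
The product is the template from position 36 through 99 (64 bp).

5'-ACTAGCATTTGTTAGTAAGTGTGCAACCCCACCCGGGTGCGTATAGGTGGGCGACCCCTTTACT-3'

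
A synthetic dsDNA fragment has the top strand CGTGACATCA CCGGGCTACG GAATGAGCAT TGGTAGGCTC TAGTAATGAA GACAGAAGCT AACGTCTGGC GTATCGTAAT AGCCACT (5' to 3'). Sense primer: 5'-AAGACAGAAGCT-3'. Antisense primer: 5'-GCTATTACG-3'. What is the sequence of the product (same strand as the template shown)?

5'-AAGACAGAAGCTAACGTCTGGCGTATCGTAATAGC-3'

Forward primer AAGACAGAAGCT is found on the top strand at positions 49–60.
Taking the reverse complement of GCTATTACG gives CGTAATAGC, found at positions 75–83 on the template; the primer anneals here to the top strand with its 3' end pointing upstream.
The product is the template from position 49 through 83 (35 bp).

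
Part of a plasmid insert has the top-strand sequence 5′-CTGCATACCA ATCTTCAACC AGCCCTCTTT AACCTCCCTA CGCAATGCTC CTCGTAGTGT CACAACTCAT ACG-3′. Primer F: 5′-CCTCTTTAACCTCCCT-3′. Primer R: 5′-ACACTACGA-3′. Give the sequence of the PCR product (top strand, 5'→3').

5'-CCTCTTTAACCTCCCTACGCAATGCTCCTCGTAGTGT-3'

Forward primer CCTCTTTAACCTCCCT is found on the top strand at positions 24–39.
The reverse primer's reverse complement is TCGTAGTGT, which matches the template at positions 52–60.
The product is the template from position 24 through 60 (37 bp).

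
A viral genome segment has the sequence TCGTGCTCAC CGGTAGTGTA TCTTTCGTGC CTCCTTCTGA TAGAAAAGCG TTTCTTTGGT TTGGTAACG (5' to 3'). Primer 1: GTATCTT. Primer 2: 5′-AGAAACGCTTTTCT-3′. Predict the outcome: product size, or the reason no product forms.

Yes — a 38 bp product.

Primer 1 (GTATCTT) matches the top strand at positions 18–24; it acts as a forward primer.
Primer 2's reverse complement is AGAAAAGCGTTTCT, matching the top strand at positions 42–55; it acts as a reverse primer.
The 3' ends face each other across positions 18–55, giving a 38 bp product.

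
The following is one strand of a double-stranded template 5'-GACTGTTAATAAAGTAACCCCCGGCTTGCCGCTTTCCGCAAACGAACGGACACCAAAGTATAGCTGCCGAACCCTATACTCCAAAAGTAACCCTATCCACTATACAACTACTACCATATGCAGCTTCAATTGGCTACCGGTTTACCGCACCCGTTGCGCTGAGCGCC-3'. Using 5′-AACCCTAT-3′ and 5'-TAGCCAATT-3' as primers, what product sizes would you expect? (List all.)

The forward primer AACCCTAT matches the top strand at positions 70–77, 89–96.
The reverse primer's reverse complement is AATTGGCTA, matching at positions 128–136.
Each forward site pairs with the reverse site to give a product ending at position 136: sizes 67, 48 bp.

67 bp, 48 bp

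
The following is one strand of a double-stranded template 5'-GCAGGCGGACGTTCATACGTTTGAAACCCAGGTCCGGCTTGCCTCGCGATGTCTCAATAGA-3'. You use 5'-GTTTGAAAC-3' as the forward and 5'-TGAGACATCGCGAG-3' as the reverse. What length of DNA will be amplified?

38 bp

Forward primer GTTTGAAAC is found on the top strand at positions 19–27.
Reverse complement of the reverse primer: CTCGCGATGTCTCA. This occurs on the top strand at positions 43–56.
Amplicon spans positions 19–56: 38 bp.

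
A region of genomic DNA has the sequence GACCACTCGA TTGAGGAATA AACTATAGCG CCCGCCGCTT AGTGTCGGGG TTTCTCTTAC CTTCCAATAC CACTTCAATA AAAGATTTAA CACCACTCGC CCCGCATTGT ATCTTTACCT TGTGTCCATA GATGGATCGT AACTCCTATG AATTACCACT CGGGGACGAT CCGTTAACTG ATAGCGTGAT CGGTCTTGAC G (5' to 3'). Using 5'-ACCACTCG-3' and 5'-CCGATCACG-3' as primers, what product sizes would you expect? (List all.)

192 bp, 102 bp, 39 bp

The forward primer ACCACTCG matches the top strand at positions 2–9, 92–99, 155–162.
The reverse primer's reverse complement is CGTGATCGG, matching at positions 185–193.
Each forward site pairs with the reverse site to give a product ending at position 193: sizes 192, 102, 39 bp.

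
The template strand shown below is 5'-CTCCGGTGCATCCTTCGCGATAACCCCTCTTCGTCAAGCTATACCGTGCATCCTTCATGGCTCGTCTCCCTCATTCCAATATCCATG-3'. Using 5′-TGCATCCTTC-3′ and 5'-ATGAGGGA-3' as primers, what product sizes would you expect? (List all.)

The forward primer TGCATCCTTC matches the top strand at positions 7–16, 47–56.
The reverse primer's reverse complement is TCCCTCAT, matching at positions 67–74.
Each forward site pairs with the reverse site to give a product ending at position 74: sizes 68, 28 bp.

68 bp, 28 bp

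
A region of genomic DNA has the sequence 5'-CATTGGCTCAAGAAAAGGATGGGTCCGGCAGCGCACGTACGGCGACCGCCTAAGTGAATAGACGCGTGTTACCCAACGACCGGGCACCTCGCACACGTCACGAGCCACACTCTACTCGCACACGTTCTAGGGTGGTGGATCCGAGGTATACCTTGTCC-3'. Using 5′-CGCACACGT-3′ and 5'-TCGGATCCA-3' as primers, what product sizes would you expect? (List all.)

The forward primer CGCACACGT matches the top strand at positions 90–98, 117–125.
The reverse primer's reverse complement is TGGATCCGA, matching at positions 136–144.
Each forward site pairs with the reverse site to give a product ending at position 144: sizes 55, 28 bp.

55 bp, 28 bp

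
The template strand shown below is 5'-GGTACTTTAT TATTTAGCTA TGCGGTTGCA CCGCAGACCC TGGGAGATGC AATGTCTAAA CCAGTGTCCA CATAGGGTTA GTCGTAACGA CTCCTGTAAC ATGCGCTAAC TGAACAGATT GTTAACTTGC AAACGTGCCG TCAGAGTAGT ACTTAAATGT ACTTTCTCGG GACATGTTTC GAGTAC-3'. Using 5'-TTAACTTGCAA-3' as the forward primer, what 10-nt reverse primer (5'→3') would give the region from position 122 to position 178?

5'-AACATGTCCC-3'

The product's 3' end on the top strand is position 178.
The reverse primer anneals to the top strand over positions 169–178, i.e. to GGGACATGTT.
Its sequence written 5'→3' is the reverse complement: AACATGTCCC.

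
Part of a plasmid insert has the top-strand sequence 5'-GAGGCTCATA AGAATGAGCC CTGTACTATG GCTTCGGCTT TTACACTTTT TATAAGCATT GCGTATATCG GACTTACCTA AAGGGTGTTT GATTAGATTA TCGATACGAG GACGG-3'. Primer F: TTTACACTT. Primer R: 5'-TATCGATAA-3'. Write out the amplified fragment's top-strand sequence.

Forward primer TTTACACTT is found on the top strand at positions 40–48.
Reverse complement of the reverse primer: TTATCGATA. This occurs on the top strand at positions 98–106.
The product is the template from position 40 through 106 (67 bp).

5'-TTTACACTTTTTATAAGCATTGCGTATATCGGACTTACCTAAAGGGTGTTTGATTAGATTATCGATA-3'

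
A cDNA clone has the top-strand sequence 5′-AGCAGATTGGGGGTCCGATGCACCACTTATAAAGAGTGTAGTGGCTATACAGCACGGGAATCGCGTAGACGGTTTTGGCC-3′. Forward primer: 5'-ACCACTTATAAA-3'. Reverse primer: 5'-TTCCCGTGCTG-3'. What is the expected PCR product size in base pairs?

39 bp

Forward primer ACCACTTATAAA is found on the top strand at positions 22–33.
Taking the reverse complement of TTCCCGTGCTG gives CAGCACGGGAA, found at positions 50–60 on the template; the primer anneals here to the top strand with its 3' end pointing upstream.
Product length = (reverse-primer end) − (forward-primer start) + 1 = 60 − 22 + 1 = 39 bp.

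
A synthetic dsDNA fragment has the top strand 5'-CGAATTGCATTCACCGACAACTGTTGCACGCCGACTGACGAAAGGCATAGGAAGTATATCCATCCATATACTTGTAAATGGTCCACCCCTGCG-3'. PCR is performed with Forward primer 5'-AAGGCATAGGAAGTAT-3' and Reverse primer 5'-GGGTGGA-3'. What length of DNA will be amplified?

The forward primer matches the template at positions 42–57.
Reverse complement of the reverse primer: TCCACCC. This occurs on the top strand at positions 82–88.
The product runs from position 42 to position 88, so its length is 88 − 42 + 1 = 47 bp.

47 bp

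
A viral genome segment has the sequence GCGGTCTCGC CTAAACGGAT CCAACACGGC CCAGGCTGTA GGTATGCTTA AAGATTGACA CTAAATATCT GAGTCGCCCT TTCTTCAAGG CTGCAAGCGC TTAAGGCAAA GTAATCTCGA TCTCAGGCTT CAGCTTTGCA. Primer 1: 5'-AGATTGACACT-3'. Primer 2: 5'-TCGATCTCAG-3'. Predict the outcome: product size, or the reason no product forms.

Primer 1 (AGATTGACACT) matches the top strand at positions 52–62 (3' end points downstream).
Primer 2 (TCGATCTCAG) also matches the top strand directly, at positions 117–126 — its reverse complement CTGAGATCGA is not present.
Both primers anneal to the bottom strand with 3' ends pointing the same way, so neither can prime synthesis back toward the other.

No product — both primers anneal to the same strand and extend in the same direction.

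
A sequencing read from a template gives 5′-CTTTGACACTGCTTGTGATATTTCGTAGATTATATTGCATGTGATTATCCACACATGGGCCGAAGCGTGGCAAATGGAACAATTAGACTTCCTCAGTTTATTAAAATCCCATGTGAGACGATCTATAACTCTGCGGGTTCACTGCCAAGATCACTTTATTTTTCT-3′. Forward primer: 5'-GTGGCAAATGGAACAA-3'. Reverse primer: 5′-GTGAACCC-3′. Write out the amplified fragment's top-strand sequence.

5'-GTGGCAAATGGAACAATTAGACTTCCTCAGTTTATTAAAATCCCATGTGAGACGATCTATAACTCTGCGGGTTCAC-3'

The forward primer matches the template at positions 67–82.
Reverse complement of the reverse primer: GGGTTCAC. This occurs on the top strand at positions 135–142.
The product is the template from position 67 through 142 (76 bp).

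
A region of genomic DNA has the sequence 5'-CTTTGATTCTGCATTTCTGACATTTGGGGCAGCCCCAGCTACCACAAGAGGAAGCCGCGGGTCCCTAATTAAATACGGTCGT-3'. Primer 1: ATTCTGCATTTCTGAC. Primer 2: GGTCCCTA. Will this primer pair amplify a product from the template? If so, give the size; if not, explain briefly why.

Primer 1 (ATTCTGCATTTCTGAC) matches the top strand at positions 6–21 (3' end points downstream).
Primer 2 (GGTCCCTA) also matches the top strand directly, at positions 60–67 — its reverse complement TAGGGACC is not present.
Both primers anneal to the bottom strand with 3' ends pointing the same way, so neither can prime synthesis back toward the other.

No product — both primers anneal to the same strand and extend in the same direction.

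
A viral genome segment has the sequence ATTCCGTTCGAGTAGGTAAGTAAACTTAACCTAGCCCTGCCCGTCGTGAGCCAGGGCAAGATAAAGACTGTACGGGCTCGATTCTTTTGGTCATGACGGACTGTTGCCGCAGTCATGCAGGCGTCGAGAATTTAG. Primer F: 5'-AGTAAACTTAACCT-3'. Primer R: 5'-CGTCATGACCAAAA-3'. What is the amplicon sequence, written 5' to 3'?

5'-AGTAAACTTAACCTAGCCCTGCCCGTCGTGAGCCAGGGCAAGATAAAGACTGTACGGGCTCGATTCTTTTGGTCATGACG-3'

Forward primer AGTAAACTTAACCT is found on the top strand at positions 19–32.
Reverse complement of the reverse primer: TTTTGGTCATGACG. This occurs on the top strand at positions 85–98.
The product is the template from position 19 through 98 (80 bp).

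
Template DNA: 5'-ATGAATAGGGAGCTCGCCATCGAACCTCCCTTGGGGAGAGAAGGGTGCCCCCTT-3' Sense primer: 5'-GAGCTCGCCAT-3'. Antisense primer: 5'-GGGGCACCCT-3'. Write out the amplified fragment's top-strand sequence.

Forward primer GAGCTCGCCAT is found on the top strand at positions 10–20.
Reverse complement of the reverse primer: AGGGTGCCCC. This occurs on the top strand at positions 42–51.
The product is the template from position 10 through 51 (42 bp).

5'-GAGCTCGCCATCGAACCTCCCTTGGGGAGAGAAGGGTGCCCC-3'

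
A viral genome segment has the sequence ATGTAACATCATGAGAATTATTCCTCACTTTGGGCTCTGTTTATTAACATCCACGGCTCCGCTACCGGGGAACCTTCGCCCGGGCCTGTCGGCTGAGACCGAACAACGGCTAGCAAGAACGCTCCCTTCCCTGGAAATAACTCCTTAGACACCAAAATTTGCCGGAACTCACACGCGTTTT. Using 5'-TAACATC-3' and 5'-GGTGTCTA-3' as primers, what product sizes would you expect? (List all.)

The forward primer TAACATC matches the top strand at positions 4–10, 45–51.
The reverse primer's reverse complement is TAGACACC, matching at positions 146–153.
Each forward site pairs with the reverse site to give a product ending at position 153: sizes 150, 109 bp.

150 bp, 109 bp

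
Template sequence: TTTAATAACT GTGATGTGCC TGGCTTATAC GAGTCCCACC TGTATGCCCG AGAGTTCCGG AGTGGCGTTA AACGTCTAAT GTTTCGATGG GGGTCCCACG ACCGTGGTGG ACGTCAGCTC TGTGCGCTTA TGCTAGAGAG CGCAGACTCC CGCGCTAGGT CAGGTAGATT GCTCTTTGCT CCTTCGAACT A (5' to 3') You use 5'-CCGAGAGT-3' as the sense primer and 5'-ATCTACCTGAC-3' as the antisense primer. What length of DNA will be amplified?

122 bp

Scanning the template, CCGAGAGT occurs at positions 48–55; this primer anneals to the bottom strand there with its 3' end pointing downstream.
The reverse primer's reverse complement is GTCAGGTAGAT, which matches the template at positions 159–169.
Amplicon spans positions 48–169: 122 bp.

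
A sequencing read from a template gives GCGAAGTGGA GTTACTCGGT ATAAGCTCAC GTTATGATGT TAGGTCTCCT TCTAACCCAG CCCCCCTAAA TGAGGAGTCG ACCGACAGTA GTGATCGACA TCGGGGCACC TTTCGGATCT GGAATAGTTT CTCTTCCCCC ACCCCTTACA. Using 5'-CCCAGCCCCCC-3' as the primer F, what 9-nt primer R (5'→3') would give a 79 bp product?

The forward primer binds at positions 56–66, so a 79 bp product ends at position 56 + 79 − 1 = 134.
The reverse primer anneals to the top strand over positions 126–134, i.e. to AGTTTCTCT.
Its sequence written 5'→3' is the reverse complement: AGAGAAACT.

5'-AGAGAAACT-3'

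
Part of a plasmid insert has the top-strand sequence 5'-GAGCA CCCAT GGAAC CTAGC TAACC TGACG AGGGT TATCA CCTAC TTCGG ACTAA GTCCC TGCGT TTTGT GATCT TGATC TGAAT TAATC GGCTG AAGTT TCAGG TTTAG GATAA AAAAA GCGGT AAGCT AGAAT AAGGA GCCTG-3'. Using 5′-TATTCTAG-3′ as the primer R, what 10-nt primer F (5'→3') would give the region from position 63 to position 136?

5'-CGTTTTGTGA-3'

The reverse primer's reverse complement CTAGAATA matches the template at positions 129–136; the product starts at position 63.
The forward primer is identical to the top strand over positions 63–72: CGTTTTGTGA.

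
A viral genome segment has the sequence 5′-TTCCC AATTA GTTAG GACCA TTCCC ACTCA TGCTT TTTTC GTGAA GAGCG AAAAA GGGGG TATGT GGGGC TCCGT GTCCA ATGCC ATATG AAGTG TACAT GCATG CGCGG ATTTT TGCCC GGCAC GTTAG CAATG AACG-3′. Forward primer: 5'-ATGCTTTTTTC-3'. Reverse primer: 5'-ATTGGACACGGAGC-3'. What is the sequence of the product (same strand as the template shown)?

5'-ATGCTTTTTTCGTGAAGAGCGAAAAAGGGGGTATGTGGGGCTCCGTGTCCAAT-3'

Forward primer ATGCTTTTTTC is found on the top strand at positions 30–40.
The reverse primer's reverse complement is GCTCCGTGTCCAAT, which matches the template at positions 69–82.
The product is the template from position 30 through 82 (53 bp).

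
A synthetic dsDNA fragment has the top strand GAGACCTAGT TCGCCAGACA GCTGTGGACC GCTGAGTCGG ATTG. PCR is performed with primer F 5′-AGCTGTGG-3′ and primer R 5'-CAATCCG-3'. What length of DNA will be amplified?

25 bp

Scanning the template, AGCTGTGG occurs at positions 20–27; this primer anneals to the bottom strand there with its 3' end pointing downstream.
Reverse complement of the reverse primer: CGGATTG. This occurs on the top strand at positions 38–44.
Amplicon spans positions 20–44: 25 bp.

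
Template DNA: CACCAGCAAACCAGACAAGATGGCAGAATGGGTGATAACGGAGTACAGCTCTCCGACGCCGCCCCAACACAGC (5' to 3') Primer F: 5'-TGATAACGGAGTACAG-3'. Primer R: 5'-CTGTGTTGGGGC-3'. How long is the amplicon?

40 bp

Scanning the template, TGATAACGGAGTACAG occurs at positions 33–48; this primer anneals to the bottom strand there with its 3' end pointing downstream.
Reverse complement of the reverse primer: GCCCCAACACAG. This occurs on the top strand at positions 61–72.
Product length = (reverse-primer end) − (forward-primer start) + 1 = 72 − 33 + 1 = 40 bp.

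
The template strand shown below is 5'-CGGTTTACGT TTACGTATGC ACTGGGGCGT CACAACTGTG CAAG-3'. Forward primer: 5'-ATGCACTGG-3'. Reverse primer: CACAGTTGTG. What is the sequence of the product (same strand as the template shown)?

5'-ATGCACTGGGGCGTCACAACTGTG-3'

Scanning the template, ATGCACTGG occurs at positions 17–25; this primer anneals to the bottom strand there with its 3' end pointing downstream.
Reverse complement of the reverse primer: CACAACTGTG. This occurs on the top strand at positions 31–40.
The product is the template from position 17 through 40 (24 bp).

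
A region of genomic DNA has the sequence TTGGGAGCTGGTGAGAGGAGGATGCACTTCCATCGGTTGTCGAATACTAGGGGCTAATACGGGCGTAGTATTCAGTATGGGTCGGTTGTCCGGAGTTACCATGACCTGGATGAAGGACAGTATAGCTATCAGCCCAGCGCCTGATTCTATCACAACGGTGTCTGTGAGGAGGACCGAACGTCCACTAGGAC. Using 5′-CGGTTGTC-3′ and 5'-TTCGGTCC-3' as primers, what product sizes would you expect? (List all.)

The forward primer CGGTTGTC matches the top strand at positions 34–41, 83–90.
The reverse primer's reverse complement is GGACCGAA, matching at positions 171–178.
Each forward site pairs with the reverse site to give a product ending at position 178: sizes 145, 96 bp.

145 bp, 96 bp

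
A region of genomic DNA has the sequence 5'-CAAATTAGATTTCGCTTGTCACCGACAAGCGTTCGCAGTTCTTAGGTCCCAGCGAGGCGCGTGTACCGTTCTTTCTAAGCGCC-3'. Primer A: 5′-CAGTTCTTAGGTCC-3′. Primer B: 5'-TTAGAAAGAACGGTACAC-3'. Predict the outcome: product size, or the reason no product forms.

Primer A (CAGTTCTTAGGTCC) matches the top strand at positions 36–49; it acts as a forward primer.
Primer B's reverse complement is GTGTACCGTTCTTTCTAA, matching the top strand at positions 61–78; it acts as a reverse primer.
The 3' ends face each other across positions 36–78, giving a 43 bp product.

Yes — a 43 bp product.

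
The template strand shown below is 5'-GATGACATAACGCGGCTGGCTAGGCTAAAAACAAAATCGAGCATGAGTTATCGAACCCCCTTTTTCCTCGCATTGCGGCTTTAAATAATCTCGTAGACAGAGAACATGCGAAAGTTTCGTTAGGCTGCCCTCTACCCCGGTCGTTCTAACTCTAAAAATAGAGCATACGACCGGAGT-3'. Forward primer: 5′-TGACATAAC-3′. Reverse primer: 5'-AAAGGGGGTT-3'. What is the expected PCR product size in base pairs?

61 bp

Scanning the template, TGACATAAC occurs at positions 3–11; this primer anneals to the bottom strand there with its 3' end pointing downstream.
Taking the reverse complement of AAAGGGGGTT gives AACCCCCTTT, found at positions 54–63 on the template; the primer anneals here to the top strand with its 3' end pointing upstream.
Product length = (reverse-primer end) − (forward-primer start) + 1 = 63 − 3 + 1 = 61 bp.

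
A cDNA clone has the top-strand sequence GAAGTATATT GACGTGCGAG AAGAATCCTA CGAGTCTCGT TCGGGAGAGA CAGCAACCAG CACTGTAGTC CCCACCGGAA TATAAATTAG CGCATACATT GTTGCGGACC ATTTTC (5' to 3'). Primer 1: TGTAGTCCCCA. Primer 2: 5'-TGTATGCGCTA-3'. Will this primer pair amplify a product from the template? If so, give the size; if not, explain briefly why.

Primer 1 (TGTAGTCCCCA) matches the top strand at positions 64–74; it acts as a forward primer.
Primer 2's reverse complement is TAGCGCATACA, matching the top strand at positions 88–98; it acts as a reverse primer.
The 3' ends face each other across positions 64–98, giving a 35 bp product.

Yes — a 35 bp product.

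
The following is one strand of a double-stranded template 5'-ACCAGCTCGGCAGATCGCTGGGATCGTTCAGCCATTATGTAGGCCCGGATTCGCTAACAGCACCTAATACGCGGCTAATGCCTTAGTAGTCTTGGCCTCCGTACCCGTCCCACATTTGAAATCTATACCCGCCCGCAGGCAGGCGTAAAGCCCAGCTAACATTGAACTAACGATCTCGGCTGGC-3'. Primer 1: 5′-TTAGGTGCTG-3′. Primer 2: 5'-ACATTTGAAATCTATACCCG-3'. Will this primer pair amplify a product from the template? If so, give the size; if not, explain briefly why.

No product — the primers' 3' ends point away from each other.

Primer 1 (TTAGGTGCTG) has reverse complement CAGCACCTAA, which matches the top strand at positions 58–67; primer 1 anneals to the top strand there with its 3' end pointing upstream toward position 58.
Primer 2 (ACATTTGAAATCTATACCCG) matches the top strand directly at positions 112–131; it anneals to the bottom strand with its 3' end pointing downstream toward position 131.
The 3' ends diverge (primer 1 extends toward position 1, primer 2 toward position 184), so the primers never converge on a shared product.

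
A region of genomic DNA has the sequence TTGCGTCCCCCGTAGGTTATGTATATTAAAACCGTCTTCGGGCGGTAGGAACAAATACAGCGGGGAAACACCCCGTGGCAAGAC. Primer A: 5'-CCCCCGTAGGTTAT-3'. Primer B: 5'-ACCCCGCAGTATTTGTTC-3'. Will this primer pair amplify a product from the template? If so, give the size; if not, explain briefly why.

No product — primer B has no binding site in the template.

Primer B (ACCCCGCAGTATTTGTTC) does not match the top strand, and its reverse complement GAACAAATACTGCGGGGT does not match either.
With no annealing site for primer B, no amplification occurs.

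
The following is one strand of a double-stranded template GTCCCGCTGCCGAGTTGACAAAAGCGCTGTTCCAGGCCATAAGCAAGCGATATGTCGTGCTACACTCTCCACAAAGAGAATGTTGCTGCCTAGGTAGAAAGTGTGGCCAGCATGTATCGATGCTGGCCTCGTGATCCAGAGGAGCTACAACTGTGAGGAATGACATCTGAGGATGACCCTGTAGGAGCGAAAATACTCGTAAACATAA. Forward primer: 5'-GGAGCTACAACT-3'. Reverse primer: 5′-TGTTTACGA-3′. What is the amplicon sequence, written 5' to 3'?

Forward primer GGAGCTACAACT is found on the top strand at positions 141–152.
The reverse primer's reverse complement is TCGTAAACA, which matches the template at positions 197–205.
The product is the template from position 141 through 205 (65 bp).

5'-GGAGCTACAACTGTGAGGAATGACATCTGAGGATGACCCTGTAGGAGCGAAAATACTCGTAAACA-3'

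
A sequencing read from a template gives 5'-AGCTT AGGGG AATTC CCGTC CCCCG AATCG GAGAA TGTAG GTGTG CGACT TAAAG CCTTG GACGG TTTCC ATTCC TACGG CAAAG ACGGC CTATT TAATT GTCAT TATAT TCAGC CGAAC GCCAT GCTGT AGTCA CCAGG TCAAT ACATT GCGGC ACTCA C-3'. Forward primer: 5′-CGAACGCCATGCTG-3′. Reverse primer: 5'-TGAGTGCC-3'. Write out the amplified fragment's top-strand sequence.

Forward primer CGAACGCCATGCTG is found on the top strand at positions 116–129.
Taking the reverse complement of TGAGTGCC gives GGCACTCA, found at positions 153–160 on the template; the primer anneals here to the top strand with its 3' end pointing upstream.
The product is the template from position 116 through 160 (45 bp).

5'-CGAACGCCATGCTGTAGTCACCAGGTCAATACATTGCGGCACTCA-3'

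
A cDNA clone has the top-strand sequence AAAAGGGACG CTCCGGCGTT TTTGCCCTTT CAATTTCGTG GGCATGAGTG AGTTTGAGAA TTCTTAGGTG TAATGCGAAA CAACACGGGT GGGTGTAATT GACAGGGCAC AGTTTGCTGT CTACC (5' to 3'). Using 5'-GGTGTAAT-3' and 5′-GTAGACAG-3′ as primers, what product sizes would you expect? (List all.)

58 bp, 33 bp

The forward primer GGTGTAAT matches the top strand at positions 67–74, 92–99.
The reverse primer's reverse complement is CTGTCTAC, matching at positions 117–124.
Each forward site pairs with the reverse site to give a product ending at position 124: sizes 58, 33 bp.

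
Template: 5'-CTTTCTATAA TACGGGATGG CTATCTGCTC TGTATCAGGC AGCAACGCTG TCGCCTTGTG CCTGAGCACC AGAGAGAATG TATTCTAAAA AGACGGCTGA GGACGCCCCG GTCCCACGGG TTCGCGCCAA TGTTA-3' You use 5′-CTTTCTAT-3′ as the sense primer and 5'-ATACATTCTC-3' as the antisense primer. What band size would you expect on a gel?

83 bp

Forward primer CTTTCTAT is found on the top strand at positions 1–8.
The reverse primer's reverse complement is GAGAATGTAT, which matches the template at positions 74–83.
Product length = (reverse-primer end) − (forward-primer start) + 1 = 83 − 1 + 1 = 83 bp.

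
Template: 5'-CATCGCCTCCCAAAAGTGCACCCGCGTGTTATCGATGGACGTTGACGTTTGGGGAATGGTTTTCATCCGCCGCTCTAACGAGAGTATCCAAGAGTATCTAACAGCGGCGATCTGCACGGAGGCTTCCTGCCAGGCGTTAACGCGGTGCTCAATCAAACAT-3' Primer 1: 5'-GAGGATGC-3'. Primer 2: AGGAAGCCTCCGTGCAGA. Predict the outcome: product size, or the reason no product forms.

Primer 1 (GAGGATGC) does not match the top strand, and its reverse complement GCATCCTC does not match either.
With no annealing site for primer 1, no amplification occurs.

No product — primer 1 has no binding site in the template.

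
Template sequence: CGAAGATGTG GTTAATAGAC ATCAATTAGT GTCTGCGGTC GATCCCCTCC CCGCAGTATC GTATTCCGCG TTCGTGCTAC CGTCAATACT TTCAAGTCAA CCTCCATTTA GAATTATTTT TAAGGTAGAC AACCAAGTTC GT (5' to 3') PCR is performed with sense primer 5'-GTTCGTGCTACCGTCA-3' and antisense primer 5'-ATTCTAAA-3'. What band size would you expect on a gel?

45 bp

Scanning the template, GTTCGTGCTACCGTCA occurs at positions 70–85; this primer anneals to the bottom strand there with its 3' end pointing downstream.
Reverse complement of the reverse primer: TTTAGAAT. This occurs on the top strand at positions 107–114.
The product runs from position 70 to position 114, so its length is 114 − 70 + 1 = 45 bp.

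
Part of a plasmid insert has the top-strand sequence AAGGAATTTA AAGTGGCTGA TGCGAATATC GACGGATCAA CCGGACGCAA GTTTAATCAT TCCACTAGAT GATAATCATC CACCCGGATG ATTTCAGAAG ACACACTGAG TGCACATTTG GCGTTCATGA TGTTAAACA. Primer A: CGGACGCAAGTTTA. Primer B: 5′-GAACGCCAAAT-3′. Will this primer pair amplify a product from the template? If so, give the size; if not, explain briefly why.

Primer A (CGGACGCAAGTTTA) matches the top strand at positions 42–55; it acts as a forward primer.
Primer B's reverse complement is ATTTGGCGTTC, matching the top strand at positions 116–126; it acts as a reverse primer.
The 3' ends face each other across positions 42–126, giving an 85 bp product.

Yes — an 85 bp product.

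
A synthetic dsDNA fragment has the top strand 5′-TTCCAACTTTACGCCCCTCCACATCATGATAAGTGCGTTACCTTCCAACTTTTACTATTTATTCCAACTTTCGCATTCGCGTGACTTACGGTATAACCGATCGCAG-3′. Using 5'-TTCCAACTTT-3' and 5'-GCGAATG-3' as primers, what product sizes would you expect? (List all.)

The forward primer TTCCAACTTT matches the top strand at positions 1–10, 43–52, 62–71.
The reverse primer's reverse complement is CATTCGC, matching at positions 74–80.
Each forward site pairs with the reverse site to give a product ending at position 80: sizes 80, 38, 19 bp.

80 bp, 38 bp, 19 bp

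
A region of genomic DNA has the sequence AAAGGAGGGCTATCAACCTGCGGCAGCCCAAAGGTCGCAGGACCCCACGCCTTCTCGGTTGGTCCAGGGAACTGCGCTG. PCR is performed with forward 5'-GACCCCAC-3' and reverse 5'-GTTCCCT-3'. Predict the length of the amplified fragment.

The forward primer matches the template at positions 41–48.
Taking the reverse complement of GTTCCCT gives AGGGAAC, found at positions 66–72 on the template; the primer anneals here to the top strand with its 3' end pointing upstream.
Product length = (reverse-primer end) − (forward-primer start) + 1 = 72 − 41 + 1 = 32 bp.

32 bp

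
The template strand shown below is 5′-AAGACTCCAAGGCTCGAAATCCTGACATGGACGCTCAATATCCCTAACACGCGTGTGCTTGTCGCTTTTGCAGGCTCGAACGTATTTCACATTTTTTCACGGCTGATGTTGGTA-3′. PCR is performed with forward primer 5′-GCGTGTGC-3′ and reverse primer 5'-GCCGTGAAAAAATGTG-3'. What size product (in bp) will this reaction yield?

Scanning the template, GCGTGTGC occurs at positions 51–58; this primer anneals to the bottom strand there with its 3' end pointing downstream.
Taking the reverse complement of GCCGTGAAAAAATGTG gives CACATTTTTTCACGGC, found at positions 88–103 on the template; the primer anneals here to the top strand with its 3' end pointing upstream.
Product length = (reverse-primer end) − (forward-primer start) + 1 = 103 − 51 + 1 = 53 bp.

53 bp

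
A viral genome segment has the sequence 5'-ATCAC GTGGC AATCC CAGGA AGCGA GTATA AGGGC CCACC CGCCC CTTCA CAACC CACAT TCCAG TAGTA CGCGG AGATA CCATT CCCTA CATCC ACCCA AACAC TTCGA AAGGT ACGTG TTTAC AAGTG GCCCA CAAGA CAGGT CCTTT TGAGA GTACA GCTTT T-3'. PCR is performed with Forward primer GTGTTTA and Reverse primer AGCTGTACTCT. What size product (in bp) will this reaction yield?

46 bp

Forward primer GTGTTTA is found on the top strand at positions 118–124.
Reverse complement of the reverse primer: AGAGTACAGCT. This occurs on the top strand at positions 153–163.
The product runs from position 118 to position 163, so its length is 163 − 118 + 1 = 46 bp.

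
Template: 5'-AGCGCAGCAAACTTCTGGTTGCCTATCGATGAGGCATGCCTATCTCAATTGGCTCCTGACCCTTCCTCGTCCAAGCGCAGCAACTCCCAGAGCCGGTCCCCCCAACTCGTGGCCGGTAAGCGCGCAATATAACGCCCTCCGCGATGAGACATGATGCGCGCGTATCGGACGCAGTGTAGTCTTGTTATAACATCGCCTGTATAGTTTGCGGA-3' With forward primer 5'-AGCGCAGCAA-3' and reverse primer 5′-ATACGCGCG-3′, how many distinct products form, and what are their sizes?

The forward primer AGCGCAGCAA matches the top strand at positions 1–10, 74–83.
The reverse primer's reverse complement is CGCGCGTAT, matching at positions 157–165.
Each forward site pairs with the reverse site to give a product ending at position 165: sizes 165, 92 bp.

Two products: 165 bp, 92 bp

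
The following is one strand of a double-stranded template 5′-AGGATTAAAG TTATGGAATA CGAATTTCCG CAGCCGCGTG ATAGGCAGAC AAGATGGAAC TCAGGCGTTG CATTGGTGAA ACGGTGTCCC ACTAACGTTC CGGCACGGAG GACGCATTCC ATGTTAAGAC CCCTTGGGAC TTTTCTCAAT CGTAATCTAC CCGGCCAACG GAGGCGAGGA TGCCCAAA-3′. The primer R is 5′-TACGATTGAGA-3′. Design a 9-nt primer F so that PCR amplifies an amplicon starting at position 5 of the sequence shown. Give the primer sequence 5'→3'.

The reverse primer's reverse complement TCTCAATCGTA matches the template at positions 144–154; the product starts at position 5.
The forward primer is identical to the top strand over positions 5–13: TTAAAGTTA.

5'-TTAAAGTTA-3'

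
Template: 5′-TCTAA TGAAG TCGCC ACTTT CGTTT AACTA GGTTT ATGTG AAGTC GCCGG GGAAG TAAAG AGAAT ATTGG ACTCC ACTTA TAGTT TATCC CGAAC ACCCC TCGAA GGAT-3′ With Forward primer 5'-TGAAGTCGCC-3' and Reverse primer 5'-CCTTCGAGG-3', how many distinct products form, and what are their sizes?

Two products: 102 bp, 69 bp

The forward primer TGAAGTCGCC matches the top strand at positions 6–15, 39–48.
The reverse primer's reverse complement is CCTCGAAGG, matching at positions 99–107.
Each forward site pairs with the reverse site to give a product ending at position 107: sizes 102, 69 bp.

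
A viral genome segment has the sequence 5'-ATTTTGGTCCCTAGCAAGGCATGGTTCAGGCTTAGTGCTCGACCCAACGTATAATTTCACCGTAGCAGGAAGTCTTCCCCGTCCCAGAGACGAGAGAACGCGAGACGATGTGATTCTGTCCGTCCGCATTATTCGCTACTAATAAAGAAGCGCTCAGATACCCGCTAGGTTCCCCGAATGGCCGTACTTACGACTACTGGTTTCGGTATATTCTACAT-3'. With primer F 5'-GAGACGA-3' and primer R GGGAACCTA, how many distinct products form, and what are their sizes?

Two products: 88 bp, 73 bp

The forward primer GAGACGA matches the top strand at positions 87–93, 102–108.
The reverse primer's reverse complement is TAGGTTCCC, matching at positions 166–174.
Each forward site pairs with the reverse site to give a product ending at position 174: sizes 88, 73 bp.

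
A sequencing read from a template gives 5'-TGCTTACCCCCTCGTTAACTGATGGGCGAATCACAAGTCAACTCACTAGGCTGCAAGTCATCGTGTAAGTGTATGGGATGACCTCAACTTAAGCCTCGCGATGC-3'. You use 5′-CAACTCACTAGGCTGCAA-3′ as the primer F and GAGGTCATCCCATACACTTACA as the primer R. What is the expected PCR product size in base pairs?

47 bp

The forward primer matches the template at positions 39–56.
The reverse primer's reverse complement is TGTAAGTGTATGGGATGACCTC, which matches the template at positions 64–85.
The product runs from position 39 to position 85, so its length is 85 − 39 + 1 = 47 bp.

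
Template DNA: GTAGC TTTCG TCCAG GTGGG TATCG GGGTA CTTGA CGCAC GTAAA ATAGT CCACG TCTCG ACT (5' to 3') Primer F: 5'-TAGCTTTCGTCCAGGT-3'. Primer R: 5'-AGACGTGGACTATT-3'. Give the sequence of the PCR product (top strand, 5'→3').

5'-TAGCTTTCGTCCAGGTGGGTATCGGGGTACTTGACGCACGTAAAATAGTCCACGTCT-3'

Forward primer TAGCTTTCGTCCAGGT is found on the top strand at positions 2–17.
Taking the reverse complement of AGACGTGGACTATT gives AATAGTCCACGTCT, found at positions 45–58 on the template; the primer anneals here to the top strand with its 3' end pointing upstream.
The product is the template from position 2 through 58 (57 bp).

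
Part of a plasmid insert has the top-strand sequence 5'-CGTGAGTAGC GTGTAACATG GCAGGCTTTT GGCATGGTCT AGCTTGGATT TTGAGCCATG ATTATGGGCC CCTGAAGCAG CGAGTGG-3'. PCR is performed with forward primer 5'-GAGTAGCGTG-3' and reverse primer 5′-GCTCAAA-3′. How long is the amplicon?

The forward primer matches the template at positions 4–13.
The reverse primer's reverse complement is TTTGAGC, which matches the template at positions 50–56.
The product runs from position 4 to position 56, so its length is 56 − 4 + 1 = 53 bp.

53 bp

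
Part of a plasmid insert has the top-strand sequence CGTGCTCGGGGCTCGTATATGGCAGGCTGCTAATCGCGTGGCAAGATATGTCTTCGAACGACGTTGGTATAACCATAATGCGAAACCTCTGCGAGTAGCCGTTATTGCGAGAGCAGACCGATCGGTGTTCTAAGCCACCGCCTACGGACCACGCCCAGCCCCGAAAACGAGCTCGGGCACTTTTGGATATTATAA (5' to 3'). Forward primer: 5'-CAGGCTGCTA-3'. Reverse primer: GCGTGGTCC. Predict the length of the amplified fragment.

The forward primer matches the template at positions 23–32.
Taking the reverse complement of GCGTGGTCC gives GGACCACGC, found at positions 146–154 on the template; the primer anneals here to the top strand with its 3' end pointing upstream.
Amplicon spans positions 23–154: 132 bp.

132 bp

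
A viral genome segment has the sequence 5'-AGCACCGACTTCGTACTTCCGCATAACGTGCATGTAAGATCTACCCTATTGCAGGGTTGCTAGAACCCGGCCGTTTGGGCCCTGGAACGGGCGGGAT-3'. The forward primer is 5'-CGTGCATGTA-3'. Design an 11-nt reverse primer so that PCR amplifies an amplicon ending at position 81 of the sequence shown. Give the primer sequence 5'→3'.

The forward primer binds at positions 27–36; the product's 3' end on the top strand is position 81.
The reverse primer anneals to the top strand over positions 71–81, i.e. to CCGTTTGGGCC.
Its sequence written 5'→3' is the reverse complement: GGCCCAAACGG.

5'-GGCCCAAACGG-3'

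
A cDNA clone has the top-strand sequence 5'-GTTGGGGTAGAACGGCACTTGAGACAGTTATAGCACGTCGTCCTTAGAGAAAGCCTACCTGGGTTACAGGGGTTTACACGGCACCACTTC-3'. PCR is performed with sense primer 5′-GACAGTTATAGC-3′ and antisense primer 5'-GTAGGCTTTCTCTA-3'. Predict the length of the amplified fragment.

Forward primer GACAGTTATAGC is found on the top strand at positions 23–34.
Reverse complement of the reverse primer: TAGAGAAAGCCTAC. This occurs on the top strand at positions 45–58.
Product length = (reverse-primer end) − (forward-primer start) + 1 = 58 − 23 + 1 = 36 bp.

36 bp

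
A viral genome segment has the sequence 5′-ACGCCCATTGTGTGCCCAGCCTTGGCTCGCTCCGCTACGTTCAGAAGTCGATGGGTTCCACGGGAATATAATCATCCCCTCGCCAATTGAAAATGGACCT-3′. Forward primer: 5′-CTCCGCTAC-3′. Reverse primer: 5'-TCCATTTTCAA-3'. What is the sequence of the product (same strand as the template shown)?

Scanning the template, CTCCGCTAC occurs at positions 30–38; this primer anneals to the bottom strand there with its 3' end pointing downstream.
Taking the reverse complement of TCCATTTTCAA gives TTGAAAATGGA, found at positions 87–97 on the template; the primer anneals here to the top strand with its 3' end pointing upstream.
The product is the template from position 30 through 97 (68 bp).

5'-CTCCGCTACGTTCAGAAGTCGATGGGTTCCACGGGAATATAATCATCCCCTCGCCAATTGAAAATGGA-3'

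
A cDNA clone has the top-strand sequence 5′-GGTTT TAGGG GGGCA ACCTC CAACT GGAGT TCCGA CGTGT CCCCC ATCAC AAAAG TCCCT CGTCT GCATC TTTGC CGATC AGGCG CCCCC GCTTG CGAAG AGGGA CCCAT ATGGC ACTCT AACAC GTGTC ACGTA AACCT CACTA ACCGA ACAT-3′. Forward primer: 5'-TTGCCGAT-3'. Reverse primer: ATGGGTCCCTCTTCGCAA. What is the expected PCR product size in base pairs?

39 bp

Scanning the template, TTGCCGAT occurs at positions 72–79; this primer anneals to the bottom strand there with its 3' end pointing downstream.
The reverse primer's reverse complement is TTGCGAAGAGGGACCCAT, which matches the template at positions 93–110.
The product runs from position 72 to position 110, so its length is 110 − 72 + 1 = 39 bp.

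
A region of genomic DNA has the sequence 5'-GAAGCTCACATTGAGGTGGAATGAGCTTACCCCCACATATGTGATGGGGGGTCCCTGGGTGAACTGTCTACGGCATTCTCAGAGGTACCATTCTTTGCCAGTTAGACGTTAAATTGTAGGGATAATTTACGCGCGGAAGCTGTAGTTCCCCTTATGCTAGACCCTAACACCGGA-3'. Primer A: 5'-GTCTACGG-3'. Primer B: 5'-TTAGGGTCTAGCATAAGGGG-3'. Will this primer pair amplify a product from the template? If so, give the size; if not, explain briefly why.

Primer A (GTCTACGG) matches the top strand at positions 66–73; it acts as a forward primer.
Primer B's reverse complement is CCCCTTATGCTAGACCCTAA, matching the top strand at positions 148–167; it acts as a reverse primer.
The 3' ends face each other across positions 66–167, giving a 102 bp product.

Yes — a 102 bp product.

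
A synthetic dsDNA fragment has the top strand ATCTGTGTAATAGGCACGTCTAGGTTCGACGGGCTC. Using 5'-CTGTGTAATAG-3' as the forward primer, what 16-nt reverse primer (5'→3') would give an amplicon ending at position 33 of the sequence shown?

5'-CCCGTCGAACCTAGAC-3'

The forward primer binds at positions 3–13; the product's 3' end on the top strand is position 33.
The reverse primer anneals to the top strand over positions 18–33, i.e. to GTCTAGGTTCGACGGG.
Its sequence written 5'→3' is the reverse complement: CCCGTCGAACCTAGAC.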